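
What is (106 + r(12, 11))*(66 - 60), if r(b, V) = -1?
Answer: 630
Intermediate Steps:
(106 + r(12, 11))*(66 - 60) = (106 - 1)*(66 - 60) = 105*6 = 630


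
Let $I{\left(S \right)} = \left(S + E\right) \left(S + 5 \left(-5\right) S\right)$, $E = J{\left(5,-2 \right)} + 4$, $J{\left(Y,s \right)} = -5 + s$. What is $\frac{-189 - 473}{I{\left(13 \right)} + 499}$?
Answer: $\frac{662}{2621} \approx 0.25258$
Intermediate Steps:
$E = -3$ ($E = \left(-5 - 2\right) + 4 = -7 + 4 = -3$)
$I{\left(S \right)} = - 24 S \left(-3 + S\right)$ ($I{\left(S \right)} = \left(S - 3\right) \left(S + 5 \left(-5\right) S\right) = \left(-3 + S\right) \left(S - 25 S\right) = \left(-3 + S\right) \left(- 24 S\right) = - 24 S \left(-3 + S\right)$)
$\frac{-189 - 473}{I{\left(13 \right)} + 499} = \frac{-189 - 473}{24 \cdot 13 \left(3 - 13\right) + 499} = - \frac{662}{24 \cdot 13 \left(3 - 13\right) + 499} = - \frac{662}{24 \cdot 13 \left(-10\right) + 499} = - \frac{662}{-3120 + 499} = - \frac{662}{-2621} = \left(-662\right) \left(- \frac{1}{2621}\right) = \frac{662}{2621}$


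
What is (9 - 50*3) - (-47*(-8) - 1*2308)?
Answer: 1791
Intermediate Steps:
(9 - 50*3) - (-47*(-8) - 1*2308) = (9 - 25*6) - (376 - 2308) = (9 - 150) - 1*(-1932) = -141 + 1932 = 1791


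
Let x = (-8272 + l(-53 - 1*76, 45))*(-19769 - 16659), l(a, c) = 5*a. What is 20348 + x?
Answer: 324848824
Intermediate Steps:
x = 324828476 (x = (-8272 + 5*(-53 - 1*76))*(-19769 - 16659) = (-8272 + 5*(-53 - 76))*(-36428) = (-8272 + 5*(-129))*(-36428) = (-8272 - 645)*(-36428) = -8917*(-36428) = 324828476)
20348 + x = 20348 + 324828476 = 324848824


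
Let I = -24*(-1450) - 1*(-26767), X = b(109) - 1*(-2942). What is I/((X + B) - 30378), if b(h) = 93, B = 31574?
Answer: 61567/4231 ≈ 14.551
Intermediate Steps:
X = 3035 (X = 93 - 1*(-2942) = 93 + 2942 = 3035)
I = 61567 (I = 34800 + 26767 = 61567)
I/((X + B) - 30378) = 61567/((3035 + 31574) - 30378) = 61567/(34609 - 30378) = 61567/4231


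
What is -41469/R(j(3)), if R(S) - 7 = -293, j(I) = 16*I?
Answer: 41469/286 ≈ 145.00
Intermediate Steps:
R(S) = -286 (R(S) = 7 - 293 = -286)
-41469/R(j(3)) = -41469/(-286) = -41469*(-1/286) = 41469/286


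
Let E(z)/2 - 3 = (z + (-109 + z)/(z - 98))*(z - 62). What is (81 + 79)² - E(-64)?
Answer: 87616/9 ≈ 9735.1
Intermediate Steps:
E(z) = 6 + 2*(-62 + z)*(z + (-109 + z)/(-98 + z)) (E(z) = 6 + 2*((z + (-109 + z)/(z - 98))*(z - 62)) = 6 + 2*((z + (-109 + z)/(-98 + z))*(-62 + z)) = 6 + 2*((-62 + z)*(z + (-109 + z)/(-98 + z))) = 6 + 2*(-62 + z)*(z + (-109 + z)/(-98 + z)))
(81 + 79)² - E(-64) = (81 + 79)² - 2*(6464 + (-64)³ - 159*(-64)² + 5908*(-64))/(-98 - 64) = 160² - 2*(6464 - 262144 - 159*4096 - 378112)/(-162) = 25600 - 2*(-1)*(6464 - 262144 - 651264 - 378112)/162 = 25600 - 2*(-1)*(-1285056)/162 = 25600 - 1*142784/9 = 25600 - 142784/9 = 87616/9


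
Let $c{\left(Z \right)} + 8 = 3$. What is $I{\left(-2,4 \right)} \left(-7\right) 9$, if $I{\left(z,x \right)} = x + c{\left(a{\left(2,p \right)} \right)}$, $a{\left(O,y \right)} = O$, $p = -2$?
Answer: $63$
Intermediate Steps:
$c{\left(Z \right)} = -5$ ($c{\left(Z \right)} = -8 + 3 = -5$)
$I{\left(z,x \right)} = -5 + x$ ($I{\left(z,x \right)} = x - 5 = -5 + x$)
$I{\left(-2,4 \right)} \left(-7\right) 9 = \left(-5 + 4\right) \left(-7\right) 9 = \left(-1\right) \left(-7\right) 9 = 7 \cdot 9 = 63$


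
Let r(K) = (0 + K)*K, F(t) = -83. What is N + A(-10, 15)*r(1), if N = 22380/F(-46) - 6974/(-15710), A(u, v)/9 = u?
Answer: -234182329/651965 ≈ -359.19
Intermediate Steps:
A(u, v) = 9*u
r(K) = K² (r(K) = K*K = K²)
N = -175505479/651965 (N = 22380/(-83) - 6974/(-15710) = 22380*(-1/83) - 6974*(-1/15710) = -22380/83 + 3487/7855 = -175505479/651965 ≈ -269.19)
N + A(-10, 15)*r(1) = -175505479/651965 + (9*(-10))*1² = -175505479/651965 - 90*1 = -175505479/651965 - 90 = -234182329/651965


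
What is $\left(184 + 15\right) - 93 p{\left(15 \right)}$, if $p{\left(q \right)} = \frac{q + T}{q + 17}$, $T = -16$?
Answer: $\frac{6461}{32} \approx 201.91$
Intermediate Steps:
$p{\left(q \right)} = \frac{-16 + q}{17 + q}$ ($p{\left(q \right)} = \frac{q - 16}{q + 17} = \frac{-16 + q}{17 + q}$)
$\left(184 + 15\right) - 93 p{\left(15 \right)} = \left(184 + 15\right) - 93 \frac{-16 + 15}{17 + 15} = 199 - 93 \cdot \frac{1}{32} \left(-1\right) = 199 - - \frac{93}{32} = 199 + \frac{93}{32} = \frac{6461}{32}$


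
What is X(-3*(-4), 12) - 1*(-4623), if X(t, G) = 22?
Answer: 4645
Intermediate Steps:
X(-3*(-4), 12) - 1*(-4623) = 22 - 1*(-4623) = 22 + 4623 = 4645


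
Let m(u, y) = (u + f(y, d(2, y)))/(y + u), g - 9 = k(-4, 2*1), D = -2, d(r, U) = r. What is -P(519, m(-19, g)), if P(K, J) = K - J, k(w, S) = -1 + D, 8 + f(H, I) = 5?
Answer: -6725/13 ≈ -517.31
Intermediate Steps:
f(H, I) = -3 (f(H, I) = -8 + 5 = -3)
k(w, S) = -3 (k(w, S) = -1 - 2 = -3)
g = 6 (g = 9 - 3 = 6)
m(u, y) = (-3 + u)/(u + y) (m(u, y) = (u - 3)/(y + u) = (-3 + u)/(u + y))
-P(519, m(-19, g)) = -(519 - (-3 - 19)/(-19 + 6)) = -(519 - (-22)/(-13)) = -(519 - (-1)*(-22)/13) = -(519 - 1*22/13) = -(519 - 22/13) = -1*6725/13 = -6725/13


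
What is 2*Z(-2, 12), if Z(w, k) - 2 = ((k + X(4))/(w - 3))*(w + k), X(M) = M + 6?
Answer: -84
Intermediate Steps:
X(M) = 6 + M
Z(w, k) = 2 + (10 + k)*(k + w)/(-3 + w) (Z(w, k) = 2 + ((k + (6 + 4))/(w - 3))*(w + k) = 2 + ((k + 10)/(-3 + w))*(k + w) = 2 + ((10 + k)/(-3 + w))*(k + w) = 2 + (10 + k)*(k + w)/(-3 + w))
2*Z(-2, 12) = 2*((-6 + 12**2 + 10*12 + 12*(-2) + 12*(-2))/(-3 - 2)) = 2*((-6 + 144 + 120 - 24 - 24)/(-5)) = 2*(-1/5*210) = 2*(-42) = -84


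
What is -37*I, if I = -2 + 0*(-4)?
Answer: 74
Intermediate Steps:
I = -2 (I = -2 + 0 = -2)
-37*I = -37*(-2) = 74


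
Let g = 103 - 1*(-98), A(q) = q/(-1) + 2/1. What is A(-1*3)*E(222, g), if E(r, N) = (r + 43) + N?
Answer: 2330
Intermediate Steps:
A(q) = 2 - q (A(q) = q*(-1) + 2*1 = -q + 2 = 2 - q)
g = 201 (g = 103 + 98 = 201)
E(r, N) = 43 + N + r (E(r, N) = (43 + r) + N = 43 + N + r)
A(-1*3)*E(222, g) = (2 - (-1)*3)*(43 + 201 + 222) = (2 - 1*(-3))*466 = (2 + 3)*466 = 5*466 = 2330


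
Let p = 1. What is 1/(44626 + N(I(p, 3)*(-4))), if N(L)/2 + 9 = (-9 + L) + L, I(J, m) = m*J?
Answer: 1/44542 ≈ 2.2451e-5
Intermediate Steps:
I(J, m) = J*m
N(L) = -36 + 4*L (N(L) = -18 + 2*((-9 + L) + L) = -18 + 2*(-9 + 2*L) = -18 + (-18 + 4*L) = -36 + 4*L)
1/(44626 + N(I(p, 3)*(-4))) = 1/(44626 + (-36 + 4*((1*3)*(-4)))) = 1/(44626 + (-36 + 4*(3*(-4)))) = 1/(44626 + (-36 + 4*(-12))) = 1/(44626 + (-36 - 48)) = 1/(44626 - 84) = 1/44542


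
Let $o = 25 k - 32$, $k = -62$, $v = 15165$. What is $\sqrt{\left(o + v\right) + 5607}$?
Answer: $\sqrt{19190} \approx 138.53$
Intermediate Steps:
$o = -1582$ ($o = 25 \left(-62\right) - 32 = -1550 - 32 = -1582$)
$\sqrt{\left(o + v\right) + 5607} = \sqrt{\left(-1582 + 15165\right) + 5607} = \sqrt{13583 + 5607} = \sqrt{19190}$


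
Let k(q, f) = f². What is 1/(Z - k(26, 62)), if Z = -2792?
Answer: -1/6636 ≈ -0.00015069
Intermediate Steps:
1/(Z - k(26, 62)) = 1/(-2792 - 1*62²) = 1/(-2792 - 1*3844) = 1/(-2792 - 3844) = 1/(-6636) = -1/6636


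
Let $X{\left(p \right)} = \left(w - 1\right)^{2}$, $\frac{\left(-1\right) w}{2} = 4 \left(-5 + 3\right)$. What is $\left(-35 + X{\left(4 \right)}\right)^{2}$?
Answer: $36100$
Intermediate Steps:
$w = 16$ ($w = - 2 \cdot 4 \left(-5 + 3\right) = - 2 \cdot 4 \left(-2\right) = \left(-2\right) \left(-8\right) = 16$)
$X{\left(p \right)} = 225$ ($X{\left(p \right)} = \left(16 - 1\right)^{2} = 15^{2} = 225$)
$\left(-35 + X{\left(4 \right)}\right)^{2} = \left(-35 + 225\right)^{2} = 190^{2} = 36100$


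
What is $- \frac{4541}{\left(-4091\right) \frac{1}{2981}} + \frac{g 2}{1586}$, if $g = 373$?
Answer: $\frac{10736145696}{3244163} \approx 3309.4$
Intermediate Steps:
$- \frac{4541}{\left(-4091\right) \frac{1}{2981}} + \frac{g 2}{1586} = - \frac{4541}{\left(-4091\right) \frac{1}{2981}} + \frac{373 \cdot 2}{1586} = - \frac{4541}{\left(-4091\right) \frac{1}{2981}} + 746 \cdot \frac{1}{1586} = - \frac{4541}{- \frac{4091}{2981}} + \frac{373}{793} = \left(-4541\right) \left(- \frac{2981}{4091}\right) + \frac{373}{793} = \frac{13536721}{4091} + \frac{373}{793} = \frac{10736145696}{3244163}$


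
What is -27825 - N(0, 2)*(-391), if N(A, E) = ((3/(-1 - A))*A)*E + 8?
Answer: -24697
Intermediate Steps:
N(A, E) = 8 + 3*A*E/(-1 - A) (N(A, E) = (3*A/(-1 - A))*E + 8 = 3*A*E/(-1 - A) + 8 = 8 + 3*A*E/(-1 - A))
-27825 - N(0, 2)*(-391) = -27825 - (8 + 8*0 - 3*0*2)/(1 + 0)*(-391) = -27825 - (8 + 0 + 0)/1*(-391) = -27825 - 1*8*(-391) = -27825 - 8*(-391) = -27825 - 1*(-3128) = -27825 + 3128 = -24697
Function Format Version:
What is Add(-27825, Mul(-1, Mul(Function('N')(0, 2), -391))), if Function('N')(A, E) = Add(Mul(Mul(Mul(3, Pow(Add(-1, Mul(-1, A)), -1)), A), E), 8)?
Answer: -24697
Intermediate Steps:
Function('N')(A, E) = Add(8, Mul(3, A, E, Pow(Add(-1, Mul(-1, A)), -1))) (Function('N')(A, E) = Add(Mul(Mul(3, A, Pow(Add(-1, Mul(-1, A)), -1)), E), 8) = Add(Mul(3, A, E, Pow(Add(-1, Mul(-1, A)), -1)), 8) = Add(8, Mul(3, A, E, Pow(Add(-1, Mul(-1, A)), -1))))
Add(-27825, Mul(-1, Mul(Function('N')(0, 2), -391))) = Add(-27825, Mul(-1, Mul(Mul(Pow(Add(1, 0), -1), Add(8, Mul(8, 0), Mul(-3, 0, 2))), -391))) = Add(-27825, Mul(-1, Mul(Mul(Pow(1, -1), Add(8, 0, 0)), -391))) = Add(-27825, Mul(-1, Mul(Mul(1, 8), -391))) = Add(-27825, Mul(-1, Mul(8, -391))) = Add(-27825, Mul(-1, -3128)) = Add(-27825, 3128) = -24697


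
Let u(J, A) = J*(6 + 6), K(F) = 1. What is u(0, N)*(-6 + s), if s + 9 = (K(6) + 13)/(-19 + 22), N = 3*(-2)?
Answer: 0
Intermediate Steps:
N = -6
u(J, A) = 12*J (u(J, A) = J*12 = 12*J)
s = -13/3 (s = -9 + (1 + 13)/(-19 + 22) = -9 + 14/3 = -13/3 ≈ -4.3333)
u(0, N)*(-6 + s) = (12*0)*(-6 - 13/3) = 0*(-31/3) = 0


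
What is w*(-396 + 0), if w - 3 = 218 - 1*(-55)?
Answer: -109296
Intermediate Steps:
w = 276 (w = 3 + (218 - 1*(-55)) = 3 + (218 + 55) = 3 + 273 = 276)
w*(-396 + 0) = 276*(-396 + 0) = 276*(-396) = -109296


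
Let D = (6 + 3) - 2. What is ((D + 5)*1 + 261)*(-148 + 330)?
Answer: 49686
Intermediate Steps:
D = 7 (D = 9 - 2 = 7)
((D + 5)*1 + 261)*(-148 + 330) = ((7 + 5)*1 + 261)*(-148 + 330) = (12*1 + 261)*182 = (12 + 261)*182 = 273*182 = 49686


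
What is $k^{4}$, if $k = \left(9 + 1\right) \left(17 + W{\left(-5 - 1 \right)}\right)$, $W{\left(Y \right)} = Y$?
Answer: $146410000$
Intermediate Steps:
$k = 110$ ($k = \left(9 + 1\right) \left(17 - 6\right) = 10 \left(17 - 6\right) = 10 \cdot 11 = 110$)
$k^{4} = 110^{4} = 146410000$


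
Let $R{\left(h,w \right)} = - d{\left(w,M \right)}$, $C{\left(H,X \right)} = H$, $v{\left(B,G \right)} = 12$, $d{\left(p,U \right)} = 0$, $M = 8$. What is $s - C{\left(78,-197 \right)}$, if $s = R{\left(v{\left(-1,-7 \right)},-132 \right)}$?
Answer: $-78$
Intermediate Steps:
$R{\left(h,w \right)} = 0$ ($R{\left(h,w \right)} = \left(-1\right) 0 = 0$)
$s = 0$
$s - C{\left(78,-197 \right)} = 0 - 78 = -78$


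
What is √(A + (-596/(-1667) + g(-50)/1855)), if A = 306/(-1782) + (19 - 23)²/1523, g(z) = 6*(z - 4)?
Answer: √523023803807537600645/155415151815 ≈ 0.14715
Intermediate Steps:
g(z) = -24 + 6*z (g(z) = 6*(-4 + z) = -24 + 6*z)
A = -24307/150777 (A = 306*(-1/1782) + (-4)²*(1/1523) = -17/99 + 16*(1/1523) = -17/99 + 16/1523 = -24307/150777 ≈ -0.16121)
√(A + (-596/(-1667) + g(-50)/1855)) = √(-24307/150777 + (-596/(-1667) + (-24 + 6*(-50))/1855)) = √(-24307/150777 + (-596*(-1/1667) + (-24 - 300)*(1/1855))) = √(-24307/150777 + (596/1667 - 324*1/1855)) = √(-24307/150777 + (596/1667 - 324/1855)) = √(-24307/150777 + 565472/3092285) = √(10096000249/466245455445) = √523023803807537600645/155415151815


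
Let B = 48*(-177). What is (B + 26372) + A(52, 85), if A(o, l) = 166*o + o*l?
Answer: 30928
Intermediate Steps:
B = -8496
A(o, l) = 166*o + l*o
(B + 26372) + A(52, 85) = (-8496 + 26372) + 52*(166 + 85) = 17876 + 52*251 = 17876 + 13052 = 30928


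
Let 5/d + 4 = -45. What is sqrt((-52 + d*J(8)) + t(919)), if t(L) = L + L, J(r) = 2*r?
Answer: sqrt(87434)/7 ≈ 42.242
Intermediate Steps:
d = -5/49 (d = 5/(-4 - 45) = 5/(-49) = 5*(-1/49) = -5/49 ≈ -0.10204)
t(L) = 2*L
sqrt((-52 + d*J(8)) + t(919)) = sqrt((-52 - 10*8/49) + 2*919) = sqrt((-52 - 5/49*16) + 1838) = sqrt((-52 - 80/49) + 1838) = sqrt(-2628/49 + 1838) = sqrt(87434/49) = sqrt(87434)/7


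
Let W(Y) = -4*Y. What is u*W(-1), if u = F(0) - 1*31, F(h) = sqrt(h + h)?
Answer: -124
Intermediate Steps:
F(h) = sqrt(2)*sqrt(h) (F(h) = sqrt(2*h) = sqrt(2)*sqrt(h))
W(Y) = -4*Y
u = -31 (u = sqrt(2)*sqrt(0) - 1*31 = sqrt(2)*0 - 31 = 0 - 31 = -31)
u*W(-1) = -(-124)*(-1) = -31*4 = -124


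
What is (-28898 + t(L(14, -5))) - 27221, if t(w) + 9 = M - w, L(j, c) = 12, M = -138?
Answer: -56278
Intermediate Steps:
t(w) = -147 - w (t(w) = -9 + (-138 - w) = -147 - w)
(-28898 + t(L(14, -5))) - 27221 = (-28898 + (-147 - 1*12)) - 27221 = (-28898 + (-147 - 12)) - 27221 = (-28898 - 159) - 27221 = -29057 - 27221 = -56278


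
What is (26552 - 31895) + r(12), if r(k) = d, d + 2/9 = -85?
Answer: -48854/9 ≈ -5428.2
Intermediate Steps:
d = -767/9 (d = -2/9 - 85 = -767/9 ≈ -85.222)
r(k) = -767/9
(26552 - 31895) + r(12) = (26552 - 31895) - 767/9 = -5343 - 767/9 = -48854/9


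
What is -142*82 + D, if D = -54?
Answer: -11698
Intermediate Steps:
-142*82 + D = -142*82 - 54 = -11644 - 54 = -11698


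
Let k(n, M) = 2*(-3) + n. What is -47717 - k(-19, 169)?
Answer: -47692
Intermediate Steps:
k(n, M) = -6 + n
-47717 - k(-19, 169) = -47717 - (-6 - 19) = -47717 - 1*(-25) = -47717 + 25 = -47692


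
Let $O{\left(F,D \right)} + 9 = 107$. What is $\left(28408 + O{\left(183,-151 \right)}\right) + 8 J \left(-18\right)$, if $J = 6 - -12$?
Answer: $25914$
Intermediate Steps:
$O{\left(F,D \right)} = 98$ ($O{\left(F,D \right)} = -9 + 107 = 98$)
$J = 18$ ($J = 6 + 12 = 18$)
$\left(28408 + O{\left(183,-151 \right)}\right) + 8 J \left(-18\right) = \left(28408 + 98\right) + 8 \cdot 18 \left(-18\right) = 28506 + 144 \left(-18\right) = 28506 - 2592 = 25914$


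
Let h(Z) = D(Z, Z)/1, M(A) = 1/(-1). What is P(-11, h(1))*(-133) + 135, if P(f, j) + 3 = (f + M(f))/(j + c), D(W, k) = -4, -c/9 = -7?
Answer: 33102/59 ≈ 561.05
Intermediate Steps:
M(A) = -1
c = 63 (c = -9*(-7) = 63)
h(Z) = -4 (h(Z) = -4/1 = -4*1 = -4)
P(f, j) = -3 + (-1 + f)/(63 + j) (P(f, j) = -3 + (f - 1)/(j + 63) = -3 + (-1 + f)/(63 + j))
P(-11, h(1))*(-133) + 135 = ((-190 - 11 - 3*(-4))/(63 - 4))*(-133) + 135 = ((-190 - 11 + 12)/59)*(-133) + 135 = ((1/59)*(-189))*(-133) + 135 = -189/59*(-133) + 135 = 25137/59 + 135 = 33102/59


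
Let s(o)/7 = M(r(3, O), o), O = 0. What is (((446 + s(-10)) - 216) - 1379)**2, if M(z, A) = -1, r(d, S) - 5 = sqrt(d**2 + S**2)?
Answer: 1336336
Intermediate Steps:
r(d, S) = 5 + sqrt(S**2 + d**2) (r(d, S) = 5 + sqrt(d**2 + S**2) = 5 + sqrt(S**2 + d**2))
s(o) = -7 (s(o) = 7*(-1) = -7)
(((446 + s(-10)) - 216) - 1379)**2 = (((446 - 7) - 216) - 1379)**2 = ((439 - 216) - 1379)**2 = (223 - 1379)**2 = (-1156)**2 = 1336336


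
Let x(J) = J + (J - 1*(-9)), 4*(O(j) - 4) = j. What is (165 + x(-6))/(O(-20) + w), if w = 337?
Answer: 27/56 ≈ 0.48214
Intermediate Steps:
O(j) = 4 + j/4
x(J) = 9 + 2*J (x(J) = J + (J + 9) = J + (9 + J) = 9 + 2*J)
(165 + x(-6))/(O(-20) + w) = (165 + (9 + 2*(-6)))/((4 + (1/4)*(-20)) + 337) = (165 + (9 - 12))/((4 - 5) + 337) = (165 - 3)/(-1 + 337) = 162/336 = 162*(1/336) = 27/56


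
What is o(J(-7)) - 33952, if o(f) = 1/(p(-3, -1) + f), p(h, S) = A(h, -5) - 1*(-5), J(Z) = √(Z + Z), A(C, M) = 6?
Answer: (-33952*√14 + 373471*I)/(√14 - 11*I) ≈ -33952.0 - 0.027718*I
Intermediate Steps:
J(Z) = √2*√Z (J(Z) = √(2*Z) = √2*√Z)
p(h, S) = 11 (p(h, S) = 6 - 1*(-5) = 6 + 5 = 11)
o(f) = 1/(11 + f)
o(J(-7)) - 33952 = 1/(11 + √2*√(-7)) - 33952 = 1/(11 + √2*(I*√7)) - 33952 = 1/(11 + I*√14) - 33952 = -33952 + 1/(11 + I*√14)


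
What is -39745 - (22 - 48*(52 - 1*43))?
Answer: -39335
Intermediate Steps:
-39745 - (22 - 48*(52 - 1*43)) = -39745 - (22 - 48*(52 - 43)) = -39745 - (22 - 48*9) = -39745 - (22 - 432) = -39745 - 1*(-410) = -39745 + 410 = -39335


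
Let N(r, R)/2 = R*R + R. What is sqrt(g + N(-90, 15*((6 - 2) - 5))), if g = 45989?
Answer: sqrt(46409) ≈ 215.43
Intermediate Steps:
N(r, R) = 2*R + 2*R**2 (N(r, R) = 2*(R*R + R) = 2*(R**2 + R) = 2*(R + R**2) = 2*R + 2*R**2)
sqrt(g + N(-90, 15*((6 - 2) - 5))) = sqrt(45989 + 2*(15*((6 - 2) - 5))*(1 + 15*((6 - 2) - 5))) = sqrt(45989 + 2*(15*(4 - 5))*(1 + 15*(4 - 5))) = sqrt(45989 + 2*(15*(-1))*(1 + 15*(-1))) = sqrt(45989 + 2*(-15)*(1 - 15)) = sqrt(45989 + 2*(-15)*(-14)) = sqrt(45989 + 420) = sqrt(46409)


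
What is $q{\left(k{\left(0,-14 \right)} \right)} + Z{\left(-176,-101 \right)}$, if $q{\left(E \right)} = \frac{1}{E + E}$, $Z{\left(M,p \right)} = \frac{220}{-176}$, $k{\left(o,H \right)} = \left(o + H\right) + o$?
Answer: $- \frac{9}{7} \approx -1.2857$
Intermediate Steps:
$k{\left(o,H \right)} = H + 2 o$ ($k{\left(o,H \right)} = \left(H + o\right) + o = H + 2 o$)
$Z{\left(M,p \right)} = - \frac{5}{4}$ ($Z{\left(M,p \right)} = 220 \left(- \frac{1}{176}\right) = - \frac{5}{4}$)
$q{\left(E \right)} = \frac{1}{2 E}$
$q{\left(k{\left(0,-14 \right)} \right)} + Z{\left(-176,-101 \right)} = \frac{1}{2 \left(-14 + 2 \cdot 0\right)} - \frac{5}{4} = \frac{1}{2 \left(-14 + 0\right)} - \frac{5}{4} = \frac{1}{2 \left(-14\right)} - \frac{5}{4} = \frac{1}{2} \left(- \frac{1}{14}\right) - \frac{5}{4} = - \frac{1}{28} - \frac{5}{4} = - \frac{9}{7}$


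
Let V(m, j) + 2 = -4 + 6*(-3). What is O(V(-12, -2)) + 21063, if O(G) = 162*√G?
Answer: 21063 + 324*I*√6 ≈ 21063.0 + 793.63*I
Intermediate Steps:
V(m, j) = -24 (V(m, j) = -2 + (-4 + 6*(-3)) = -2 + (-4 - 18) = -2 - 22 = -24)
O(V(-12, -2)) + 21063 = 162*√(-24) + 21063 = 162*(2*I*√6) + 21063 = 324*I*√6 + 21063 = 21063 + 324*I*√6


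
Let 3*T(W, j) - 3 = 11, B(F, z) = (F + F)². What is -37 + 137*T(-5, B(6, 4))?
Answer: 1807/3 ≈ 602.33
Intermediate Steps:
B(F, z) = 4*F² (B(F, z) = (2*F)² = 4*F²)
T(W, j) = 14/3 (T(W, j) = 1 + (⅓)*11 = 1 + 11/3 = 14/3)
-37 + 137*T(-5, B(6, 4)) = -37 + 137*(14/3) = -37 + 1918/3 = 1807/3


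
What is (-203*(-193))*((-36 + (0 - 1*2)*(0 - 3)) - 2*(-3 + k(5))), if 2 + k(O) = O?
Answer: -1175370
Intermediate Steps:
k(O) = -2 + O
(-203*(-193))*((-36 + (0 - 1*2)*(0 - 3)) - 2*(-3 + k(5))) = (-203*(-193))*((-36 + (0 - 1*2)*(0 - 3)) - 2*(-3 + (-2 + 5))) = 39179*((-36 + (0 - 2)*(-3)) - 2*(-3 + 3)) = 39179*((-36 - 2*(-3)) - 2*0) = 39179*((-36 + 6) + 0) = 39179*(-30 + 0) = 39179*(-30) = -1175370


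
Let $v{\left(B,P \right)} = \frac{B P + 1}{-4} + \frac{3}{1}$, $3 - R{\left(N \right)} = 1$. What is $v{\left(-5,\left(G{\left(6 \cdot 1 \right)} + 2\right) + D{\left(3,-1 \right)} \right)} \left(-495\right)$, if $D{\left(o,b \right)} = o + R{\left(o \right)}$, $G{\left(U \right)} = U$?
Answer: $-9405$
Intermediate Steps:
$R{\left(N \right)} = 2$ ($R{\left(N \right)} = 3 - 1 = 2$)
$D{\left(o,b \right)} = 2 + o$ ($D{\left(o,b \right)} = o + 2 = 2 + o$)
$v{\left(B,P \right)} = \frac{11}{4} - \frac{B P}{4}$ ($v{\left(B,P \right)} = \left(1 + B P\right) \left(- \frac{1}{4}\right) + 3 \cdot 1 = \left(- \frac{1}{4} - \frac{B P}{4}\right) + 3 = \frac{11}{4} - \frac{B P}{4}$)
$v{\left(-5,\left(G{\left(6 \cdot 1 \right)} + 2\right) + D{\left(3,-1 \right)} \right)} \left(-495\right) = \left(\frac{11}{4} - - \frac{5 \left(\left(6 \cdot 1 + 2\right) + \left(2 + 3\right)\right)}{4}\right) \left(-495\right) = \left(\frac{11}{4} - - \frac{5 \left(\left(6 + 2\right) + 5\right)}{4}\right) \left(-495\right) = \left(\frac{11}{4} - - \frac{5 \left(8 + 5\right)}{4}\right) \left(-495\right) = \left(\frac{11}{4} - \left(- \frac{5}{4}\right) 13\right) \left(-495\right) = \left(\frac{11}{4} + \frac{65}{4}\right) \left(-495\right) = 19 \left(-495\right) = -9405$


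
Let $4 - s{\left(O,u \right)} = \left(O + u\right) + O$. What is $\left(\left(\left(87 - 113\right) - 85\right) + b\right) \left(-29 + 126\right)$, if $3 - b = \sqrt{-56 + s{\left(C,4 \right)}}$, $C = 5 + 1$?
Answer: $-10476 - 194 i \sqrt{17} \approx -10476.0 - 799.88 i$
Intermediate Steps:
$C = 6$
$s{\left(O,u \right)} = 4 - u - 2 O$ ($s{\left(O,u \right)} = 4 - \left(\left(O + u\right) + O\right) = 4 - \left(u + 2 O\right) = 4 - u - 2 O$)
$b = 3 - 2 i \sqrt{17}$ ($b = 3 - \sqrt{-56 - 12} = 3 - \sqrt{-68} = 3 - 2 i \sqrt{17} \approx 3.0 - 8.2462 i$)
$\left(\left(\left(87 - 113\right) - 85\right) + b\right) \left(-29 + 126\right) = \left(\left(\left(87 - 113\right) - 85\right) + \left(3 - 2 i \sqrt{17}\right)\right) \left(-29 + 126\right) = \left(\left(-26 - 85\right) + \left(3 - 2 i \sqrt{17}\right)\right) 97 = \left(-111 + \left(3 - 2 i \sqrt{17}\right)\right) 97 = \left(-108 - 2 i \sqrt{17}\right) 97 = -10476 - 194 i \sqrt{17}$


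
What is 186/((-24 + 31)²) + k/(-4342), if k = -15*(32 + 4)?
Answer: 417036/106379 ≈ 3.9203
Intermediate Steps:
k = -540 (k = -15*36 = -540)
186/((-24 + 31)²) + k/(-4342) = 186/((-24 + 31)²) - 540/(-4342) = 186/(7²) - 540*(-1/4342) = 186/49 + 270/2171 = 417036/106379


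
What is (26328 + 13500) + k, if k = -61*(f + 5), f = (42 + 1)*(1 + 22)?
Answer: -20806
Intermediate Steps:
f = 989 (f = 43*23 = 989)
k = -60634 (k = -61*(989 + 5) = -61*994 = -60634)
(26328 + 13500) + k = (26328 + 13500) - 60634 = 39828 - 60634 = -20806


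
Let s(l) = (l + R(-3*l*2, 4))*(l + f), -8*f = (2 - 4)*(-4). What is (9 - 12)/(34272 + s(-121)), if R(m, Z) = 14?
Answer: -3/47326 ≈ -6.3390e-5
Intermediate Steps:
f = -1 (f = -(2 - 4)*(-4)/8 = -(-1)*(-4)/4 = -1/8*8 = -1)
s(l) = (-1 + l)*(14 + l) (s(l) = (l + 14)*(l - 1) = (14 + l)*(-1 + l) = (-1 + l)*(14 + l))
(9 - 12)/(34272 + s(-121)) = (9 - 12)/(34272 + (-14 + (-121)**2 + 13*(-121))) = -3/(34272 + (-14 + 14641 - 1573)) = -3/(34272 + 13054) = -3/47326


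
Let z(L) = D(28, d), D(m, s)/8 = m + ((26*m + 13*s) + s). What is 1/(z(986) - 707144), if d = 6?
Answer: -1/700424 ≈ -1.4277e-6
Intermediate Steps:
D(m, s) = 112*s + 216*m (D(m, s) = 8*(m + ((26*m + 13*s) + s)) = 8*(m + ((13*s + 26*m) + s)) = 8*(m + (14*s + 26*m)) = 8*(14*s + 27*m) = 112*s + 216*m)
z(L) = 6720 (z(L) = 112*6 + 216*28 = 672 + 6048 = 6720)
1/(z(986) - 707144) = 1/(6720 - 707144) = 1/(-700424) = -1/700424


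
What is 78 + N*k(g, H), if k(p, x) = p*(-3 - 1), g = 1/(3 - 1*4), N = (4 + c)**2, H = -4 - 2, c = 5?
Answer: 402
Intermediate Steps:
H = -6
N = 81 (N = (4 + 5)**2 = 9**2 = 81)
g = -1 (g = 1/(3 - 4) = 1/(-1) = -1)
k(p, x) = -4*p (k(p, x) = p*(-4) = -4*p)
78 + N*k(g, H) = 78 + 81*(-4*(-1)) = 78 + 81*4 = 78 + 324 = 402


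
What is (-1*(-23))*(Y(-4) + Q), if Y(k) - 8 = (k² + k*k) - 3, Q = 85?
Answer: 2806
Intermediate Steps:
Y(k) = 5 + 2*k² (Y(k) = 8 + ((k² + k*k) - 3) = 8 + ((k² + k²) - 3) = 8 + (2*k² - 3) = 8 + (-3 + 2*k²) = 5 + 2*k²)
(-1*(-23))*(Y(-4) + Q) = (-1*(-23))*((5 + 2*(-4)²) + 85) = 23*((5 + 2*16) + 85) = 23*((5 + 32) + 85) = 23*(37 + 85) = 23*122 = 2806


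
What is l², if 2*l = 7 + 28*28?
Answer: 625681/4 ≈ 1.5642e+5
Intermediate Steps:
l = 791/2 (l = (7 + 28*28)/2 = (7 + 784)/2 = (½)*791 = 791/2 ≈ 395.50)
l² = (791/2)² = 625681/4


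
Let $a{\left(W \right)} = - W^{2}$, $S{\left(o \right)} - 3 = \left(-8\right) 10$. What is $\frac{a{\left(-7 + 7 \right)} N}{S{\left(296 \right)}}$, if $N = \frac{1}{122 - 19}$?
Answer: $0$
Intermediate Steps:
$S{\left(o \right)} = -77$ ($S{\left(o \right)} = 3 - 80 = -77$)
$N = \frac{1}{103} \approx 0.0097087$
$\frac{a{\left(-7 + 7 \right)} N}{S{\left(296 \right)}} = \frac{- \left(-7 + 7\right)^{2} \cdot \frac{1}{103}}{-77} = - 0^{2} \cdot \frac{1}{103} \left(- \frac{1}{77}\right) = \left(-1\right) 0 \cdot \frac{1}{103} \left(- \frac{1}{77}\right) = 0 \cdot \frac{1}{103} \left(- \frac{1}{77}\right) = 0 \left(- \frac{1}{77}\right) = 0$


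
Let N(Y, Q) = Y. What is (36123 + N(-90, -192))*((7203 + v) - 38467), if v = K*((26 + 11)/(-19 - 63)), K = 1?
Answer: -92377261605/82 ≈ -1.1266e+9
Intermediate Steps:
v = -37/82 (v = 1*((26 + 11)/(-19 - 63)) = 1*(37/(-82)) = 1*(37*(-1/82)) = 1*(-37/82) = -37/82 ≈ -0.45122)
(36123 + N(-90, -192))*((7203 + v) - 38467) = (36123 - 90)*((7203 - 37/82) - 38467) = 36033*(590609/82 - 38467) = 36033*(-2563685/82) = -92377261605/82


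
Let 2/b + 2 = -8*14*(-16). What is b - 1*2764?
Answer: -2473779/895 ≈ -2764.0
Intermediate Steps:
b = 1/895 (b = 2/(-2 - 8*14*(-16)) = 2/(-2 - 112*(-16)) = 2/(-2 + 1792) = 2/1790 = 2*(1/1790) = 1/895 ≈ 0.0011173)
b - 1*2764 = 1/895 - 1*2764 = 1/895 - 2764 = -2473779/895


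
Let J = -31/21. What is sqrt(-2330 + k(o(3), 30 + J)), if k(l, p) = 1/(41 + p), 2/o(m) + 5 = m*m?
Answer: I*sqrt(1241649335)/730 ≈ 48.27*I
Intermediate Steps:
J = -31/21 (J = -31*1/21 = -31/21 ≈ -1.4762)
o(m) = 2/(-5 + m**2) (o(m) = 2/(-5 + m*m) = 2/(-5 + m**2))
sqrt(-2330 + k(o(3), 30 + J)) = sqrt(-2330 + 1/(41 + (30 - 31/21))) = sqrt(-2330 + 1/(41 + 599/21)) = sqrt(-2330 + 1/(1460/21)) = sqrt(-2330 + 21/1460) = sqrt(-3401779/1460) = I*sqrt(1241649335)/730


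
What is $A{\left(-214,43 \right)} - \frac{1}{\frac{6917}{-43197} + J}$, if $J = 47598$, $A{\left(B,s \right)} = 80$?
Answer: $\frac{164486667923}{2056083889} \approx 80.0$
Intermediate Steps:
$A{\left(-214,43 \right)} - \frac{1}{\frac{6917}{-43197} + J} = 80 - \frac{1}{\frac{6917}{-43197} + 47598} = 80 - \frac{1}{6917 \left(- \frac{1}{43197}\right) + 47598} = 80 - \frac{1}{- \frac{6917}{43197} + 47598} = 80 - \frac{1}{\frac{2056083889}{43197}} = 80 - \frac{43197}{2056083889} = \frac{164486667923}{2056083889}$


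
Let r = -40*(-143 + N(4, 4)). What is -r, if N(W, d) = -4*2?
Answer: -6040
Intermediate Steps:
N(W, d) = -8
r = 6040 (r = -40*(-143 - 8) = -40*(-151) = 6040)
-r = -1*6040 = -6040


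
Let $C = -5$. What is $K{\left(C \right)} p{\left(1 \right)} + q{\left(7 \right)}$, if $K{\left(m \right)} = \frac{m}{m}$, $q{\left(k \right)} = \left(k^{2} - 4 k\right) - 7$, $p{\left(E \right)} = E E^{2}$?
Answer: $15$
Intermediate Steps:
$p{\left(E \right)} = E^{3}$
$q{\left(k \right)} = -7 + k^{2} - 4 k$
$K{\left(m \right)} = 1$
$K{\left(C \right)} p{\left(1 \right)} + q{\left(7 \right)} = 1 \cdot 1^{3} - \left(35 - 49\right) = 1 \cdot 1 - -14 = 1 + 14 = 15$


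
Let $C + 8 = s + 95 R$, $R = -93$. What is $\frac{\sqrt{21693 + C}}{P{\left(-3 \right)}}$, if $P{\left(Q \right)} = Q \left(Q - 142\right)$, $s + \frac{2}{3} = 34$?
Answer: $\frac{\sqrt{4638}}{261} \approx 0.26093$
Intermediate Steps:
$s = \frac{100}{3}$ ($s = - \frac{2}{3} + 34 = \frac{100}{3} \approx 33.333$)
$C = - \frac{26429}{3}$ ($C = -8 + \left(\frac{100}{3} + 95 \left(-93\right)\right) = -8 + \left(\frac{100}{3} - 8835\right) = -8 - \frac{26405}{3} = - \frac{26429}{3} \approx -8809.7$)
$P{\left(Q \right)} = Q \left(-142 + Q\right)$
$\frac{\sqrt{21693 + C}}{P{\left(-3 \right)}} = \frac{\sqrt{21693 - \frac{26429}{3}}}{\left(-3\right) \left(-142 - 3\right)} = \frac{\sqrt{\frac{38650}{3}}}{\left(-3\right) \left(-145\right)} = \frac{\frac{5}{3} \sqrt{4638}}{435} = \frac{5 \sqrt{4638}}{3} \cdot \frac{1}{435} = \frac{\sqrt{4638}}{261}$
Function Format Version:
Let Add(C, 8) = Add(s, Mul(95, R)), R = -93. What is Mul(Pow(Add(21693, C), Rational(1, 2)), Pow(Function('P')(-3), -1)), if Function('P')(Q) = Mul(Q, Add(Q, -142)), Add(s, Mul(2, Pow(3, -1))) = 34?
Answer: Mul(Rational(1, 261), Pow(4638, Rational(1, 2))) ≈ 0.26093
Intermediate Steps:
s = Rational(100, 3) (s = Add(Rational(-2, 3), 34) = Rational(100, 3) ≈ 33.333)
C = Rational(-26429, 3) (C = Add(-8, Add(Rational(100, 3), Mul(95, -93))) = Add(-8, Add(Rational(100, 3), -8835)) = Add(-8, Rational(-26405, 3)) = Rational(-26429, 3) ≈ -8809.7)
Function('P')(Q) = Mul(Q, Add(-142, Q))
Mul(Pow(Add(21693, C), Rational(1, 2)), Pow(Function('P')(-3), -1)) = Mul(Pow(Add(21693, Rational(-26429, 3)), Rational(1, 2)), Pow(Mul(-3, Add(-142, -3)), -1)) = Mul(Pow(Rational(38650, 3), Rational(1, 2)), Pow(Mul(-3, -145), -1)) = Mul(Mul(Rational(5, 3), Pow(4638, Rational(1, 2))), Pow(435, -1)) = Mul(Mul(Rational(5, 3), Pow(4638, Rational(1, 2))), Rational(1, 435)) = Mul(Rational(1, 261), Pow(4638, Rational(1, 2)))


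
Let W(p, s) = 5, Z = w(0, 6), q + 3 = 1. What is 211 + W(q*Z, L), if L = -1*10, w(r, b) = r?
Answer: 216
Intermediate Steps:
q = -2 (q = -3 + 1 = -2)
L = -10
Z = 0
211 + W(q*Z, L) = 211 + 5 = 216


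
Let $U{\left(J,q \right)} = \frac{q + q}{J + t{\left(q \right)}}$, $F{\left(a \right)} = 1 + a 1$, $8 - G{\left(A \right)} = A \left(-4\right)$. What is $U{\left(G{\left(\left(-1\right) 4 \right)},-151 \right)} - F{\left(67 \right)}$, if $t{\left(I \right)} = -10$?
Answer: $- \frac{461}{9} \approx -51.222$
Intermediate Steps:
$G{\left(A \right)} = 8 + 4 A$ ($G{\left(A \right)} = 8 - A \left(-4\right) = 8 - - 4 A = 8 + 4 A$)
$F{\left(a \right)} = 1 + a$
$U{\left(J,q \right)} = \frac{2 q}{-10 + J}$ ($U{\left(J,q \right)} = \frac{q + q}{J - 10} = \frac{2 q}{-10 + J}$)
$U{\left(G{\left(\left(-1\right) 4 \right)},-151 \right)} - F{\left(67 \right)} = 2 \left(-151\right) \frac{1}{-10 + \left(8 + 4 \left(\left(-1\right) 4\right)\right)} - \left(1 + 67\right) = 2 \left(-151\right) \frac{1}{-10 + \left(8 + 4 \left(-4\right)\right)} - 68 = 2 \left(-151\right) \frac{1}{-10 + \left(8 - 16\right)} - 68 = 2 \left(-151\right) \frac{1}{-10 - 8} - 68 = 2 \left(-151\right) \frac{1}{-18} - 68 = 2 \left(-151\right) \left(- \frac{1}{18}\right) - 68 = \frac{151}{9} - 68 = - \frac{461}{9}$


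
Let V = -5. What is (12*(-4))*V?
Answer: 240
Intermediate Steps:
(12*(-4))*V = (12*(-4))*(-5) = -48*(-5) = 240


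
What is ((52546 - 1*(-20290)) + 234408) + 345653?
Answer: 652897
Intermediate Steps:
((52546 - 1*(-20290)) + 234408) + 345653 = ((52546 + 20290) + 234408) + 345653 = (72836 + 234408) + 345653 = 307244 + 345653 = 652897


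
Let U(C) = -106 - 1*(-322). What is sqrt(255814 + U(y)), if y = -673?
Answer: sqrt(256030) ≈ 505.99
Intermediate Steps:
U(C) = 216 (U(C) = -106 + 322 = 216)
sqrt(255814 + U(y)) = sqrt(255814 + 216) = sqrt(256030)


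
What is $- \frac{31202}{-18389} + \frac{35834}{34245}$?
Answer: $\frac{1727463916}{629731305} \approx 2.7432$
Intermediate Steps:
$- \frac{31202}{-18389} + \frac{35834}{34245} = \left(-31202\right) \left(- \frac{1}{18389}\right) + 35834 \cdot \frac{1}{34245} = \frac{31202}{18389} + \frac{35834}{34245} = \frac{1727463916}{629731305}$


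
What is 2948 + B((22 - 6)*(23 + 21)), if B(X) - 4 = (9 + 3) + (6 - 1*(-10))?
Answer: 2980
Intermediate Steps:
B(X) = 32 (B(X) = 4 + ((9 + 3) + (6 - 1*(-10))) = 4 + (12 + (6 + 10)) = 4 + (12 + 16) = 4 + 28 = 32)
2948 + B((22 - 6)*(23 + 21)) = 2948 + 32 = 2980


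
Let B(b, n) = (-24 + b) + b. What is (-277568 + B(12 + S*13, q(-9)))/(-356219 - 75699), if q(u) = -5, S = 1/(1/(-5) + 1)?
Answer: 555071/863836 ≈ 0.64256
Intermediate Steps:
S = 5/4 (S = 1/(-1/5 + 1) = 1/(4/5) = 5/4 ≈ 1.2500)
B(b, n) = -24 + 2*b
(-277568 + B(12 + S*13, q(-9)))/(-356219 - 75699) = (-277568 + (-24 + 2*(12 + (5/4)*13)))/(-356219 - 75699) = (-277568 + (-24 + 2*(12 + 65/4)))/(-431918) = (-277568 + (-24 + 2*(113/4)))*(-1/431918) = (-277568 + (-24 + 113/2))*(-1/431918) = (-277568 + 65/2)*(-1/431918) = -555071/2*(-1/431918) = 555071/863836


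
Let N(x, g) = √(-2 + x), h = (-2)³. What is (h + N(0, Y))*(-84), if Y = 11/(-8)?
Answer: 672 - 84*I*√2 ≈ 672.0 - 118.79*I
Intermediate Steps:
h = -8
Y = -11/8 (Y = 11*(-⅛) = -11/8 ≈ -1.3750)
(h + N(0, Y))*(-84) = (-8 + √(-2 + 0))*(-84) = (-8 + √(-2))*(-84) = (-8 + I*√2)*(-84) = 672 - 84*I*√2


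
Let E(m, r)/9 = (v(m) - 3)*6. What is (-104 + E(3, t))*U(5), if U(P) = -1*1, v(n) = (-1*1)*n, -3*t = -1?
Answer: 428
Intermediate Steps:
t = ⅓ (t = -⅓*(-1) = ⅓ ≈ 0.33333)
v(n) = -n
U(P) = -1
E(m, r) = -162 - 54*m (E(m, r) = 9*((-m - 3)*6) = 9*((-3 - m)*6) = 9*(-18 - 6*m) = -162 - 54*m)
(-104 + E(3, t))*U(5) = (-104 + (-162 - 54*3))*(-1) = (-104 + (-162 - 162))*(-1) = (-104 - 324)*(-1) = -428*(-1) = 428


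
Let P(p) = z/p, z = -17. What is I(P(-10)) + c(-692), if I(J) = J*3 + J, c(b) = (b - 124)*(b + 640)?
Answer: 212194/5 ≈ 42439.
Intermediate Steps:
c(b) = (-124 + b)*(640 + b)
P(p) = -17/p
I(J) = 4*J (I(J) = 3*J + J = 4*J)
I(P(-10)) + c(-692) = 4*(-17/(-10)) + (-79360 + (-692)**2 + 516*(-692)) = 4*(-17*(-1/10)) + (-79360 + 478864 - 357072) = 4*(17/10) + 42432 = 34/5 + 42432 = 212194/5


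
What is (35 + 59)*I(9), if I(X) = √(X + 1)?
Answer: 94*√10 ≈ 297.25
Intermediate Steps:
I(X) = √(1 + X)
(35 + 59)*I(9) = (35 + 59)*√(1 + 9) = 94*√10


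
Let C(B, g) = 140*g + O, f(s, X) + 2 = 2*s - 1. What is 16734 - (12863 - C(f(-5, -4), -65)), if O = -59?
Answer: -5288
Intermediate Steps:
f(s, X) = -3 + 2*s (f(s, X) = -2 + (2*s - 1) = -2 + (-1 + 2*s) = -3 + 2*s)
C(B, g) = -59 + 140*g (C(B, g) = 140*g - 59 = -59 + 140*g)
16734 - (12863 - C(f(-5, -4), -65)) = 16734 - (12863 - (-59 + 140*(-65))) = 16734 - (12863 - (-59 - 9100)) = 16734 - (12863 - 1*(-9159)) = 16734 - (12863 + 9159) = 16734 - 1*22022 = 16734 - 22022 = -5288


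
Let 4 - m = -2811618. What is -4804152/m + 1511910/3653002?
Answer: -3324664361571/2567715197311 ≈ -1.2948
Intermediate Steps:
m = 2811622 (m = 4 - 1*(-2811618) = 4 + 2811618 = 2811622)
-4804152/m + 1511910/3653002 = -4804152/2811622 + 1511910/3653002 = -4804152*1/2811622 + 1511910*(1/3653002) = -2402076/1405811 + 755955/1826501 = -3324664361571/2567715197311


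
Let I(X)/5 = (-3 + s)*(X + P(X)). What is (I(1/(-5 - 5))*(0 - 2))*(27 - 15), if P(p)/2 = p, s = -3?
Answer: -216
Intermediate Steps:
P(p) = 2*p
I(X) = -90*X (I(X) = 5*((-3 - 3)*(X + 2*X)) = 5*(-18*X) = -90*X)
(I(1/(-5 - 5))*(0 - 2))*(27 - 15) = ((-90/(-5 - 5))*(0 - 2))*(27 - 15) = (-90/(-10)*(-2))*12 = (-90*(-⅒)*(-2))*12 = (9*(-2))*12 = -18*12 = -216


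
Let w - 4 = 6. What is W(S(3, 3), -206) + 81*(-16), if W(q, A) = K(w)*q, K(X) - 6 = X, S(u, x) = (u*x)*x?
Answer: -864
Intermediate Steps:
S(u, x) = u*x**2
w = 10 (w = 4 + 6 = 10)
K(X) = 6 + X
W(q, A) = 16*q (W(q, A) = (6 + 10)*q = 16*q)
W(S(3, 3), -206) + 81*(-16) = 16*(3*3**2) + 81*(-16) = 16*(3*9) - 1296 = 16*27 - 1296 = 432 - 1296 = -864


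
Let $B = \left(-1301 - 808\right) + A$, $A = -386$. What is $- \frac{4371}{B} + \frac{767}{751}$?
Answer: $\frac{5196286}{1873745} \approx 2.7732$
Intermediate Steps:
$B = -2495$ ($B = \left(-1301 - 808\right) - 386 = -2109 - 386 = -2495$)
$- \frac{4371}{B} + \frac{767}{751} = - \frac{4371}{-2495} + \frac{767}{751} = \left(-4371\right) \left(- \frac{1}{2495}\right) + 767 \cdot \frac{1}{751} = \frac{4371}{2495} + \frac{767}{751} = \frac{5196286}{1873745}$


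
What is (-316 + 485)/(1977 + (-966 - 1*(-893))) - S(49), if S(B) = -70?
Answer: 133449/1904 ≈ 70.089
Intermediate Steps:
(-316 + 485)/(1977 + (-966 - 1*(-893))) - S(49) = (-316 + 485)/(1977 + (-966 - 1*(-893))) - 1*(-70) = 169/(1977 + (-966 + 893)) + 70 = 169/(1977 - 73) + 70 = 169/1904 + 70 = 133449/1904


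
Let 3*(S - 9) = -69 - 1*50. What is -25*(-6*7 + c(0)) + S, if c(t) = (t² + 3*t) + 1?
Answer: 2983/3 ≈ 994.33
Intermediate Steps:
S = -92/3 (S = 9 + (-69 - 1*50)/3 = 9 + (-69 - 50)/3 = 9 + (⅓)*(-119) = 9 - 119/3 = -92/3 ≈ -30.667)
c(t) = 1 + t² + 3*t
-25*(-6*7 + c(0)) + S = -25*(-6*7 + (1 + 0² + 3*0)) - 92/3 = -25*(-42 + (1 + 0 + 0)) - 92/3 = -25*(-42 + 1) - 92/3 = -25*(-41) - 92/3 = 1025 - 92/3 = 2983/3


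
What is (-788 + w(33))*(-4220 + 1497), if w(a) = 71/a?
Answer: 70615559/33 ≈ 2.1399e+6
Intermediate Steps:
(-788 + w(33))*(-4220 + 1497) = (-788 + 71/33)*(-4220 + 1497) = (-788 + 71*(1/33))*(-2723) = (-788 + 71/33)*(-2723) = -25933/33*(-2723) = 70615559/33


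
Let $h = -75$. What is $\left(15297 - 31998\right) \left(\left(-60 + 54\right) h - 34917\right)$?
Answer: $575633367$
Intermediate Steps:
$\left(15297 - 31998\right) \left(\left(-60 + 54\right) h - 34917\right) = \left(15297 - 31998\right) \left(\left(-60 + 54\right) \left(-75\right) - 34917\right) = - 16701 \left(\left(-6\right) \left(-75\right) - 34917\right) = - 16701 \left(450 - 34917\right) = \left(-16701\right) \left(-34467\right) = 575633367$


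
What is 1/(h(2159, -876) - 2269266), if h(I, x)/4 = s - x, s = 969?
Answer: -1/2261886 ≈ -4.4211e-7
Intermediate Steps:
h(I, x) = 3876 - 4*x (h(I, x) = 4*(969 - x) = 3876 - 4*x)
1/(h(2159, -876) - 2269266) = 1/((3876 - 4*(-876)) - 2269266) = 1/((3876 + 3504) - 2269266) = 1/(7380 - 2269266) = 1/(-2261886) = -1/2261886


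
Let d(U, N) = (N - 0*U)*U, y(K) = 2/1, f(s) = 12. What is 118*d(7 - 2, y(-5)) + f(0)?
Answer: 1192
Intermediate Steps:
y(K) = 2 (y(K) = 2*1 = 2)
d(U, N) = N*U (d(U, N) = (N - 1*0)*U = (N + 0)*U = N*U)
118*d(7 - 2, y(-5)) + f(0) = 118*(2*(7 - 2)) + 12 = 118*(2*5) + 12 = 118*10 + 12 = 1180 + 12 = 1192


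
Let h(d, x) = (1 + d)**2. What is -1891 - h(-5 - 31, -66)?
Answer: -3116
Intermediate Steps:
-1891 - h(-5 - 31, -66) = -1891 - (1 + (-5 - 31))**2 = -1891 - (1 - 36)**2 = -1891 - 1*(-35)**2 = -1891 - 1*1225 = -1891 - 1225 = -3116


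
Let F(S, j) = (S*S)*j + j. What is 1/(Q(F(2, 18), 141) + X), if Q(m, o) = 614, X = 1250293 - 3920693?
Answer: -1/2669786 ≈ -3.7456e-7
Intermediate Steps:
X = -2670400
F(S, j) = j + j*S² (F(S, j) = S²*j + j = j*S² + j = j + j*S²)
1/(Q(F(2, 18), 141) + X) = 1/(614 - 2670400) = 1/(-2669786) = -1/2669786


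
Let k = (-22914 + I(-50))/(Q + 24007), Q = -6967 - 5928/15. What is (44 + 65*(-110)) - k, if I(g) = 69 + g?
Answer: -591275269/83224 ≈ -7104.6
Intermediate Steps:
Q = -36811/5 (Q = -6967 - 5928/15 = -6967 - 24*247/15 = -6967 - 1976/5 = -36811/5 ≈ -7362.2)
k = -114475/83224 (k = (-22914 + (69 - 50))/(-36811/5 + 24007) = (-22914 + 19)/(83224/5) = -22895*5/83224 = -114475/83224 ≈ -1.3755)
(44 + 65*(-110)) - k = (44 + 65*(-110)) - 1*(-114475/83224) = (44 - 7150) + 114475/83224 = -7106 + 114475/83224 = -591275269/83224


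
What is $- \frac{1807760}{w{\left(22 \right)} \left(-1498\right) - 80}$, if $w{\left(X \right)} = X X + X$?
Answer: $\frac{451940}{189517} \approx 2.3847$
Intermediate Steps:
$w{\left(X \right)} = X + X^{2}$ ($w{\left(X \right)} = X^{2} + X = X + X^{2}$)
$- \frac{1807760}{w{\left(22 \right)} \left(-1498\right) - 80} = - \frac{1807760}{22 \left(1 + 22\right) \left(-1498\right) - 80} = - \frac{1807760}{22 \cdot 23 \left(-1498\right) - 80} = - \frac{1807760}{506 \left(-1498\right) - 80} = - \frac{1807760}{-757988 - 80} = - \frac{1807760}{-758068} = \left(-1807760\right) \left(- \frac{1}{758068}\right) = \frac{451940}{189517}$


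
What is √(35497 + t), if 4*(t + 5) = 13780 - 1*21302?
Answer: √134446/2 ≈ 183.33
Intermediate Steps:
t = -3771/2 (t = -5 + (13780 - 1*21302)/4 = -5 + (13780 - 21302)/4 = -5 + (¼)*(-7522) = -5 - 3761/2 = -3771/2 ≈ -1885.5)
√(35497 + t) = √(35497 - 3771/2) = √(67223/2) = √134446/2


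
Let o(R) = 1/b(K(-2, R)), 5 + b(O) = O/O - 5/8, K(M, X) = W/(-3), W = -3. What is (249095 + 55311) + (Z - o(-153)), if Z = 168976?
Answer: 17515142/37 ≈ 4.7338e+5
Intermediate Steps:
K(M, X) = 1 (K(M, X) = -3/(-3) = -3*(-⅓) = 1)
b(O) = -37/8 (b(O) = -5 + (O/O - 5/8) = -5 + (1 - 5*⅛) = -5 + (1 - 5/8) = -5 + 3/8 = -37/8)
o(R) = -8/37 (o(R) = 1/(-37/8) = -8/37)
(249095 + 55311) + (Z - o(-153)) = (249095 + 55311) + (168976 - 1*(-8/37)) = 304406 + (168976 + 8/37) = 304406 + 6252120/37 = 17515142/37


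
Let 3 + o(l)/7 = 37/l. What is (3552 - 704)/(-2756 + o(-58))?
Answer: -165184/161325 ≈ -1.0239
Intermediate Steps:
o(l) = -21 + 259/l (o(l) = -21 + 7*(37/l) = -21 + 259/l)
(3552 - 704)/(-2756 + o(-58)) = (3552 - 704)/(-2756 + (-21 + 259/(-58))) = 2848/(-2756 + (-21 + 259*(-1/58))) = 2848/(-2756 + (-21 - 259/58)) = 2848/(-2756 - 1477/58) = 2848/(-161325/58) = 2848*(-58/161325) = -165184/161325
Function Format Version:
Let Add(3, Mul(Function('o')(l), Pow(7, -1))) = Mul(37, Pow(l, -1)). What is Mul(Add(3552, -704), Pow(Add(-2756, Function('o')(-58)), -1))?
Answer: Rational(-165184, 161325) ≈ -1.0239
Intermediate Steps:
Function('o')(l) = Add(-21, Mul(259, Pow(l, -1))) (Function('o')(l) = Add(-21, Mul(7, Mul(37, Pow(l, -1)))) = Add(-21, Mul(259, Pow(l, -1))))
Mul(Add(3552, -704), Pow(Add(-2756, Function('o')(-58)), -1)) = Mul(Add(3552, -704), Pow(Add(-2756, Add(-21, Mul(259, Pow(-58, -1)))), -1)) = Mul(2848, Pow(Add(-2756, Add(-21, Mul(259, Rational(-1, 58)))), -1)) = Mul(2848, Pow(Add(-2756, Add(-21, Rational(-259, 58))), -1)) = Mul(2848, Pow(Add(-2756, Rational(-1477, 58)), -1)) = Mul(2848, Pow(Rational(-161325, 58), -1)) = Mul(2848, Rational(-58, 161325)) = Rational(-165184, 161325)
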